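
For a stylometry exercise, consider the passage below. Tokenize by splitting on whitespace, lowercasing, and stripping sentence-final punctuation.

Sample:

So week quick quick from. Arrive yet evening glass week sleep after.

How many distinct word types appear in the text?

10

Distinct types: {after, arrive, evening, from, glass, quick, sleep, so, week, yet}
V = 10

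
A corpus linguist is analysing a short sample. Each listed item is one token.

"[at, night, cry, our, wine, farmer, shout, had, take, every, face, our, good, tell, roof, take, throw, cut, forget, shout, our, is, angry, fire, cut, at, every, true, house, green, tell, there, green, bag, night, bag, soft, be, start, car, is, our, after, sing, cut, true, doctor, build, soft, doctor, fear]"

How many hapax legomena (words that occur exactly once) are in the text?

20

Frequencies: our:4, cut:3, at:2, night:2, shout:2, take:2, every:2, tell:2, is:2, true:2, green:2, bag:2, soft:2, doctor:2, cry:1, wine:1, farmer:1, had:1, face:1, good:1, … (14 more, each freq 1)
Hapax (freq=1): after, angry, be, build, car, cry, face, farmer, fear, fire, forget, good, had, house, roof, sing, start, there, throw, wine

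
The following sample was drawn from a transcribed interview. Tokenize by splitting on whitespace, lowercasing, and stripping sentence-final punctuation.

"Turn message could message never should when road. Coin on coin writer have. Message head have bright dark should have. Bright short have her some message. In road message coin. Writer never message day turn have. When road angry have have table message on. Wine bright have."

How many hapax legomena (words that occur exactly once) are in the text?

Frequencies: have:8, message:7, road:3, coin:3, bright:3, turn:2, never:2, should:2, when:2, on:2, writer:2, could:1, head:1, dark:1, short:1, her:1, some:1, in:1, day:1, angry:1, … (2 more, each freq 1)
Hapax (freq=1): angry, could, dark, day, head, her, in, short, some, table, wine

11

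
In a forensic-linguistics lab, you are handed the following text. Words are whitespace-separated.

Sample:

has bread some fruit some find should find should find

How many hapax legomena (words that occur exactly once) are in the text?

Frequencies: find:3, some:2, should:2, has:1, bread:1, fruit:1
Hapax (freq=1): bread, fruit, has

3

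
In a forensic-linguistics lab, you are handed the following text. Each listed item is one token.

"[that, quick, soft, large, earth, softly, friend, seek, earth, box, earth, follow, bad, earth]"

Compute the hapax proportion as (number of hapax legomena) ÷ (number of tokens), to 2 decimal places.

Frequencies: earth:4, that:1, quick:1, soft:1, large:1, softly:1, friend:1, seek:1, box:1, follow:1, bad:1
Hapax count = 10; token count = 14.
Ratio = 10 / 14 = 0.71

0.71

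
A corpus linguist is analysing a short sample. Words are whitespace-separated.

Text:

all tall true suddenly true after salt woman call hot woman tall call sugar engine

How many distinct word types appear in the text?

Distinct types: {after, all, call, engine, hot, salt, suddenly, sugar, tall, true, woman}
V = 11

11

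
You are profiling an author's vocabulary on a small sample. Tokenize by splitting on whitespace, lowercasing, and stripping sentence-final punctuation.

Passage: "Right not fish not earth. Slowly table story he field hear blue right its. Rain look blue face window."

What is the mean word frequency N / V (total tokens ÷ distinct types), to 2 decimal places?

N = 19 tokens, V = 16 types.
Mean frequency = N / V = 19 / 16 = 1.19

1.19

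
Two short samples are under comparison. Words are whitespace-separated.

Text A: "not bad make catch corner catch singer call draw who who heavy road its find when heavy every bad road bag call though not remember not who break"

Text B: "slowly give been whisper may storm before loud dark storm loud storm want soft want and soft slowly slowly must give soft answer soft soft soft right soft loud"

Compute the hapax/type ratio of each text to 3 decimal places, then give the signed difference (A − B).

0.032

A: hapax=12, V=19, ratio=0.632
B: hapax=9, V=15, ratio=0.600
Difference = 0.632 − 0.600 = 0.032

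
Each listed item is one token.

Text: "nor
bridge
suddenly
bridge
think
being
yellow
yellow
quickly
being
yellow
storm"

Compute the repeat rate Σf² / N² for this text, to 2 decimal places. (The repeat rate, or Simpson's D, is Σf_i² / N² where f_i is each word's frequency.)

0.15

Frequencies: yellow:3, bridge:2, being:2, nor:1, suddenly:1, think:1, quickly:1, storm:1
Σf² = 22; N² = 144
Repeat rate = 22 / 144 = 0.15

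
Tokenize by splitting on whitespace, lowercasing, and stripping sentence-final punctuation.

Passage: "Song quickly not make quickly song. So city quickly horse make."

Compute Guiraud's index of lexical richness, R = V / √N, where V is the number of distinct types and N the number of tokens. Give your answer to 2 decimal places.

2.11

N = 11, V = 7.
√N = 3.316625
R = 7 / 3.316625 = 2.11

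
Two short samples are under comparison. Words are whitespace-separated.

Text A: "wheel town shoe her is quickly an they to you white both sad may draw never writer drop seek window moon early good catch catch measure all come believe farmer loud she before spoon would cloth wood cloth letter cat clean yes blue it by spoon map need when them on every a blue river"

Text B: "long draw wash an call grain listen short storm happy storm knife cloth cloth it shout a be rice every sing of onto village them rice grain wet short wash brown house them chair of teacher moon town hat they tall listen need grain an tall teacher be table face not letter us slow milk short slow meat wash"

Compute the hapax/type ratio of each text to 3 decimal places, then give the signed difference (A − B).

A: hapax=47, V=51, ratio=0.922
B: hapax=28, V=42, ratio=0.667
Difference = 0.922 − 0.667 = 0.255

0.255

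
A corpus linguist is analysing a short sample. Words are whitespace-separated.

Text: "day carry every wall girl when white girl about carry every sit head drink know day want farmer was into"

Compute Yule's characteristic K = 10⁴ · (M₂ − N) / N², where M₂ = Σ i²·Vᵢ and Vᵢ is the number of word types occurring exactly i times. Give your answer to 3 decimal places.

Frequencies: day:2, carry:2, every:2, girl:2, wall:1, when:1, white:1, about:1, sit:1, head:1, drink:1, know:1, want:1, farmer:1, was:1, into:1
N = 20. Frequency spectrum: V_1=12, V_2=4
M₂ = 1²·12 + 2²·4 = 28
K = 10000 × (28 − 20) / 20² = 200.000

200.000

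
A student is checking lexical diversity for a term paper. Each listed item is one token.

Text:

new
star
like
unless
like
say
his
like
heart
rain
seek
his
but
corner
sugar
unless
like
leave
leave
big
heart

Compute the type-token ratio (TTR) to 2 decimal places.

N = 21 tokens, V = 14 types.
TTR = V / N = 14 / 21 = 0.67

0.67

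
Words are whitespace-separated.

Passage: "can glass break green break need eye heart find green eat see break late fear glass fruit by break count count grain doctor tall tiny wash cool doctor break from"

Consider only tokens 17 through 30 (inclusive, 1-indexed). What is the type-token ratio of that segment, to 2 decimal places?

Segment tokens 17–30: fruit, by, break, count, count, grain, doctor, tall, tiny, wash, cool, doctor, break, from
Segment N = 14, segment V = 11.
TTR = 11 / 14 = 0.79

0.79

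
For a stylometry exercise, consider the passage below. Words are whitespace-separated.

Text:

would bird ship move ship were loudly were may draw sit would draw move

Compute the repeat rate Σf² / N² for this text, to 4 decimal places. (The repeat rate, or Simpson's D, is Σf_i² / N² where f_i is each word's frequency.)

0.1224

Frequencies: would:2, ship:2, move:2, were:2, draw:2, bird:1, loudly:1, may:1, sit:1
Σf² = 24; N² = 196
Repeat rate = 24 / 196 = 0.1224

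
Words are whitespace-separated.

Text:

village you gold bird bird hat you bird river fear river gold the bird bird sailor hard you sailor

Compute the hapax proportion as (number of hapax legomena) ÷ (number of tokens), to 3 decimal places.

Frequencies: bird:5, you:3, gold:2, river:2, sailor:2, village:1, hat:1, fear:1, the:1, hard:1
Hapax count = 5; token count = 19.
Ratio = 5 / 19 = 0.263

0.263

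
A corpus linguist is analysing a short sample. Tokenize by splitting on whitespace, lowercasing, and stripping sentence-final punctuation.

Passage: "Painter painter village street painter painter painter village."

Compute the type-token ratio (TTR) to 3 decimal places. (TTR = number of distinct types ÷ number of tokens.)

N = 8 tokens, V = 3 types.
TTR = V / N = 3 / 8 = 0.375

0.375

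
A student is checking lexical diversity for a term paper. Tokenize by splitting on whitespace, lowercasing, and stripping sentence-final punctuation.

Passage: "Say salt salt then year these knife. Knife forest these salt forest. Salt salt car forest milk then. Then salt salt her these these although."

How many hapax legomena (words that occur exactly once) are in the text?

Frequencies: salt:7, these:4, then:3, forest:3, knife:2, say:1, year:1, car:1, milk:1, her:1, although:1
Hapax (freq=1): although, car, her, milk, say, year

6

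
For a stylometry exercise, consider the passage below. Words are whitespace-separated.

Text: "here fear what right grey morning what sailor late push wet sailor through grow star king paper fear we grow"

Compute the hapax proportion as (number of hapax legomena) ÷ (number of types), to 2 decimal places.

0.75

Frequencies: fear:2, what:2, sailor:2, grow:2, here:1, right:1, grey:1, morning:1, late:1, push:1, wet:1, through:1, star:1, king:1, paper:1, we:1
Hapax count = 12; type count = 16.
Ratio = 12 / 16 = 0.75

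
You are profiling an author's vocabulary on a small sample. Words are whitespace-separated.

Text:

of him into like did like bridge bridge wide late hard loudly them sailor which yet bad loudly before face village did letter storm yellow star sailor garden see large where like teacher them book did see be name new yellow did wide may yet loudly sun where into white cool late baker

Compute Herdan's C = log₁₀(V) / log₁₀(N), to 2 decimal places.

N = 53, V = 36.
log₁₀(V) = 1.556303, log₁₀(N) = 1.724276
C = 1.556303 / 1.724276 = 0.90

0.90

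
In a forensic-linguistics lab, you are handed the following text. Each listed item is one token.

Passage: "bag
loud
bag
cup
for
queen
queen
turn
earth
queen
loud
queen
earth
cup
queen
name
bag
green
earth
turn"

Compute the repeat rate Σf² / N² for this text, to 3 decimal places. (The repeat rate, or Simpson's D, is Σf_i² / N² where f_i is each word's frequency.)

0.145

Frequencies: queen:5, bag:3, earth:3, loud:2, cup:2, turn:2, for:1, name:1, green:1
Σf² = 58; N² = 400
Repeat rate = 58 / 400 = 0.145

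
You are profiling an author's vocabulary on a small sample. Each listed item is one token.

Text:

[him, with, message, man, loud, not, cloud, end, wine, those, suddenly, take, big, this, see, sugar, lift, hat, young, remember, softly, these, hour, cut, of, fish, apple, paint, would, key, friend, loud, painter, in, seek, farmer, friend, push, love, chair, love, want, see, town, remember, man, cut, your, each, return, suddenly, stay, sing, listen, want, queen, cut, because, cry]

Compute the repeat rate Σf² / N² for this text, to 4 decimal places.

0.0233

Frequencies: cut:3, man:2, loud:2, suddenly:2, see:2, remember:2, friend:2, love:2, want:2, him:1, with:1, message:1, not:1, cloud:1, end:1, wine:1, those:1, take:1, big:1, this:1, … (29 more, each freq 1)
Σf² = 81; N² = 3481
Repeat rate = 81 / 3481 = 0.0233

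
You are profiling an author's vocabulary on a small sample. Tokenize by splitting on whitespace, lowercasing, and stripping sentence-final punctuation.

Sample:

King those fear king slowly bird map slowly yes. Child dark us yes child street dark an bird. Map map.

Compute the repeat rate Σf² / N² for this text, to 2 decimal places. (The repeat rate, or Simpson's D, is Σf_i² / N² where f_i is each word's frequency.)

0.10

Frequencies: map:3, king:2, slowly:2, bird:2, yes:2, child:2, dark:2, those:1, fear:1, us:1, street:1, an:1
Σf² = 38; N² = 400
Repeat rate = 38 / 400 = 0.10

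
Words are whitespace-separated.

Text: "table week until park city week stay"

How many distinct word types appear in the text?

6

Distinct types: {city, park, stay, table, until, week}
V = 6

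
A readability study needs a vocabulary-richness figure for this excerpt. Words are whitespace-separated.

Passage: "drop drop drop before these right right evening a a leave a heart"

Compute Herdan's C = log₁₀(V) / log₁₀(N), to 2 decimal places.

0.81

N = 13, V = 8.
log₁₀(V) = 0.903090, log₁₀(N) = 1.113943
C = 0.903090 / 1.113943 = 0.81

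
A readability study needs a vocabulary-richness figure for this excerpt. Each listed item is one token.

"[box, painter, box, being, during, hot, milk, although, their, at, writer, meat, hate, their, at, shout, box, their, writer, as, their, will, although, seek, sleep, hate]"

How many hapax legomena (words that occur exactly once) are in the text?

Frequencies: their:4, box:3, although:2, at:2, writer:2, hate:2, painter:1, being:1, during:1, hot:1, milk:1, meat:1, shout:1, as:1, will:1, seek:1, sleep:1
Hapax (freq=1): as, being, during, hot, meat, milk, painter, seek, shout, sleep, will

11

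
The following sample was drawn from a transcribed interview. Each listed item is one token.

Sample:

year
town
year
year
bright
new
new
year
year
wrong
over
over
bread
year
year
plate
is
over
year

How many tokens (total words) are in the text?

19

Tokens: year, town, year, year, bright, new, new, year, year, wrong, over, over, bread, year, year, plate, is, over, year
N = 19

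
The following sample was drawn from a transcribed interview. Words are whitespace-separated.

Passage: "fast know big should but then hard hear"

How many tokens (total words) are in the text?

Tokens: fast, know, big, should, but, then, hard, hear
N = 8

8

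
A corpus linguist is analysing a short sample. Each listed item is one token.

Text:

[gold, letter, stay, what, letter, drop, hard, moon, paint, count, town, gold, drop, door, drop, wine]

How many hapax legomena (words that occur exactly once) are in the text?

9

Frequencies: drop:3, gold:2, letter:2, stay:1, what:1, hard:1, moon:1, paint:1, count:1, town:1, door:1, wine:1
Hapax (freq=1): count, door, hard, moon, paint, stay, town, what, wine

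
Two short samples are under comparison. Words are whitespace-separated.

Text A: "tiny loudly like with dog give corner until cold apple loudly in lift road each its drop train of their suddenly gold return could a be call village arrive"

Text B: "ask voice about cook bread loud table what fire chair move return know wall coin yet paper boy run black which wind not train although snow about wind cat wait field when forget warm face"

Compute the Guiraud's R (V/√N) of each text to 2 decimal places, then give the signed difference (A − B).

A: V=28, N=29, R=5.20
B: V=33, N=35, R=5.58
Difference = 5.20 − 5.58 = -0.38

-0.38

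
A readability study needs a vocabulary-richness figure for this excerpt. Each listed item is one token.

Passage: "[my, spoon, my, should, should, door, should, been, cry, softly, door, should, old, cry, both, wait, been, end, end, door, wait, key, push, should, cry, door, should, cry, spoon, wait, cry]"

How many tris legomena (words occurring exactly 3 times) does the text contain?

1

Frequencies: should:6, cry:5, door:4, wait:3, my:2, spoon:2, been:2, end:2, softly:1, old:1, both:1, key:1, push:1
Words with frequency 3: wait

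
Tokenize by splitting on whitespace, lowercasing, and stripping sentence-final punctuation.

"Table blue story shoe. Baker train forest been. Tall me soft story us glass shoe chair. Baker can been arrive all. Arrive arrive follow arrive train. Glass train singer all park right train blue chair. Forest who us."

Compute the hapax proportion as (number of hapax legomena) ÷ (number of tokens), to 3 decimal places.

0.263

Frequencies: train:4, arrive:4, blue:2, story:2, shoe:2, baker:2, forest:2, been:2, us:2, glass:2, chair:2, all:2, table:1, tall:1, me:1, soft:1, can:1, follow:1, singer:1, park:1, … (2 more, each freq 1)
Hapax count = 10; token count = 38.
Ratio = 10 / 38 = 0.263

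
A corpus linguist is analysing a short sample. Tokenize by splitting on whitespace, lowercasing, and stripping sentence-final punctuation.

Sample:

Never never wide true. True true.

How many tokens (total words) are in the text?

6

Tokens: never, never, wide, true, true, true
N = 6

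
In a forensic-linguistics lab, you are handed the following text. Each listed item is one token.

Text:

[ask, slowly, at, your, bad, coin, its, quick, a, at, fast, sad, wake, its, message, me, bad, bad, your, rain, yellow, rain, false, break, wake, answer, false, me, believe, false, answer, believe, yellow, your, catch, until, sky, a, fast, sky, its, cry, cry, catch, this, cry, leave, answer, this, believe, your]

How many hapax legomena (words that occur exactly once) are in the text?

Frequencies: your:4, bad:3, its:3, false:3, answer:3, believe:3, cry:3, at:2, a:2, fast:2, wake:2, me:2, rain:2, yellow:2, catch:2, sky:2, this:2, ask:1, slowly:1, coin:1, … (6 more, each freq 1)
Hapax (freq=1): ask, break, coin, leave, message, quick, sad, slowly, until

9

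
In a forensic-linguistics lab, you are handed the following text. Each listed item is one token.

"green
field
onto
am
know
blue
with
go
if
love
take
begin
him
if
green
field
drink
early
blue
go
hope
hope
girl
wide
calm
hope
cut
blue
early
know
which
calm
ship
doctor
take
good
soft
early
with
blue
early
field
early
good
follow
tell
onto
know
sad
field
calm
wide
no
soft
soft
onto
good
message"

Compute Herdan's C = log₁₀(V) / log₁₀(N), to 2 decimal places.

N = 58, V = 30.
log₁₀(V) = 1.477121, log₁₀(N) = 1.763428
C = 1.477121 / 1.763428 = 0.84

0.84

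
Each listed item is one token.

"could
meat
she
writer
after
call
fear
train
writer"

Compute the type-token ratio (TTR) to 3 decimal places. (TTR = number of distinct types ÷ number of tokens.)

N = 9 tokens, V = 8 types.
TTR = V / N = 8 / 9 = 0.889

0.889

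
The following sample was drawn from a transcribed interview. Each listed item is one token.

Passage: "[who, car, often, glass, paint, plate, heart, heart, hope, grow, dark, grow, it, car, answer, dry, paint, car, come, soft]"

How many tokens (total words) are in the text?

20

Tokens: who, car, often, glass, paint, plate, heart, heart, hope, grow, dark, grow, it, car, answer, dry, paint, car, come, soft
N = 20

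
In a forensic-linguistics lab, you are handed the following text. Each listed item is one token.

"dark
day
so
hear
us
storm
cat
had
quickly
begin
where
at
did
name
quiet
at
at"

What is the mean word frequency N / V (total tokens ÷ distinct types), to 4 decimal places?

N = 17 tokens, V = 15 types.
Mean frequency = N / V = 17 / 15 = 1.1333

1.1333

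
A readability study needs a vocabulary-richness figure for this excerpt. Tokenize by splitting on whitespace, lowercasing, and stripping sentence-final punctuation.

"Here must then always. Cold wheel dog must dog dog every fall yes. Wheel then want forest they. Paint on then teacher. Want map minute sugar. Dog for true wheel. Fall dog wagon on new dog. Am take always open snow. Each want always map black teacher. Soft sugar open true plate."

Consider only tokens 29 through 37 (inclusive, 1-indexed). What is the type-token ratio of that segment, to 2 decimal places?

Segment tokens 29–37: true, wheel, fall, dog, wagon, on, new, dog, am
Segment N = 9, segment V = 8.
TTR = 8 / 9 = 0.89

0.89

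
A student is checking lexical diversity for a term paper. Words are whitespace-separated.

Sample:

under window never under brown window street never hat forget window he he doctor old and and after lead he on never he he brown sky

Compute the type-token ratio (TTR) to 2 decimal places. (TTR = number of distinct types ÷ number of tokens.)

0.58

N = 26 tokens, V = 15 types.
TTR = V / N = 15 / 26 = 0.58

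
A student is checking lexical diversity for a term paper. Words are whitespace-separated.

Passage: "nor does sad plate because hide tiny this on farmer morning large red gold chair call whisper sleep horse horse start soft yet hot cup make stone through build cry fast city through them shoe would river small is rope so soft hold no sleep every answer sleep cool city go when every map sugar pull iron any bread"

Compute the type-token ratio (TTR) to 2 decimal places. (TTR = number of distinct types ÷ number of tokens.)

0.88

N = 59 tokens, V = 52 types.
TTR = V / N = 52 / 59 = 0.88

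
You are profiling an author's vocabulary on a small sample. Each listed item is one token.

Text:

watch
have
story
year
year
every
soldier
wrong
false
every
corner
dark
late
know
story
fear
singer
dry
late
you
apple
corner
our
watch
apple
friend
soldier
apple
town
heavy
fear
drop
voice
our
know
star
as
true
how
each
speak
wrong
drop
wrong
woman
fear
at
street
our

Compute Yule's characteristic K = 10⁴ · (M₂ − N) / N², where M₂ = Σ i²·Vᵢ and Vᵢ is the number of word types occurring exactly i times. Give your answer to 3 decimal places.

Frequencies: wrong:3, fear:3, apple:3, our:3, watch:2, story:2, year:2, every:2, soldier:2, corner:2, late:2, know:2, drop:2, have:1, false:1, dark:1, singer:1, dry:1, you:1, friend:1, … (12 more, each freq 1)
N = 49. Frequency spectrum: V_1=19, V_2=9, V_3=4
M₂ = 1²·19 + 2²·9 + 3²·4 = 91
K = 10000 × (91 − 49) / 49² = 174.927

174.927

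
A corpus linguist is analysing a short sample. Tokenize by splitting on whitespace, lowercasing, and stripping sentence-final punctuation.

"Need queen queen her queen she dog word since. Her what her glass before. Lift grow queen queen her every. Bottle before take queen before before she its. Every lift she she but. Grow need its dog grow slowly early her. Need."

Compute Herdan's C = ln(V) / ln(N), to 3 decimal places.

N = 42, V = 19.
ln(V) = 2.944439, ln(N) = 3.737670
C = 2.944439 / 3.737670 = 0.788

0.788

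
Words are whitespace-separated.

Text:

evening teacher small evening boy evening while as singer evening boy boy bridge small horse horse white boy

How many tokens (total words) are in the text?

18

Tokens: evening, teacher, small, evening, boy, evening, while, as, singer, evening, boy, boy, bridge, small, horse, horse, white, boy
N = 18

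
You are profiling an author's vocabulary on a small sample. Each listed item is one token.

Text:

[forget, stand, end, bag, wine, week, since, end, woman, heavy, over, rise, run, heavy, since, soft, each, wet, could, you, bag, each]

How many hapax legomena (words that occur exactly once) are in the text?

Frequencies: end:2, bag:2, since:2, heavy:2, each:2, forget:1, stand:1, wine:1, week:1, woman:1, over:1, rise:1, run:1, soft:1, wet:1, could:1, you:1
Hapax (freq=1): could, forget, over, rise, run, soft, stand, week, wet, wine, woman, you

12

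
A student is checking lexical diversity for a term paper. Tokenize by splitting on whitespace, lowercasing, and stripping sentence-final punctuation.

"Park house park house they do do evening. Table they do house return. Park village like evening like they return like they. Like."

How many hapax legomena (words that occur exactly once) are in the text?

2

Frequencies: they:4, like:4, park:3, house:3, do:3, evening:2, return:2, table:1, village:1
Hapax (freq=1): table, village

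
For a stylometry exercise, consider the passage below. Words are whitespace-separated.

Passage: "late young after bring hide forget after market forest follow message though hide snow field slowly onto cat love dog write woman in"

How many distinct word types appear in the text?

21

Distinct types: {after, bring, cat, dog, field, follow, forest, forget, hide, in, late, love, market, message, onto, slowly, snow, though, woman, write, young}
V = 21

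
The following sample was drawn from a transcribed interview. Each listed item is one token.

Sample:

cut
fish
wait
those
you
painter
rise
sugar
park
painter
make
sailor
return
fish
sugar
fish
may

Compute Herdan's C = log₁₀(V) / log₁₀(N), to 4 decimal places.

N = 17, V = 13.
log₁₀(V) = 1.113943, log₁₀(N) = 1.230449
C = 1.113943 / 1.230449 = 0.9053

0.9053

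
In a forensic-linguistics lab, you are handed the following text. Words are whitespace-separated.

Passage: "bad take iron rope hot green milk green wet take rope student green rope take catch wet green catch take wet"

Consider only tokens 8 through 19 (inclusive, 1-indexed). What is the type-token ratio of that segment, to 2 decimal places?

0.50

Segment tokens 8–19: green, wet, take, rope, student, green, rope, take, catch, wet, green, catch
Segment N = 12, segment V = 6.
TTR = 6 / 12 = 0.50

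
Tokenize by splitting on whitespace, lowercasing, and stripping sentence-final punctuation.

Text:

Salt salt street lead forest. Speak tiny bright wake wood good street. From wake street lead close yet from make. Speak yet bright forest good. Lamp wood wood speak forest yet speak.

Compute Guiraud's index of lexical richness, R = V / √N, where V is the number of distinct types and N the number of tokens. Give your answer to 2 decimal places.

N = 32, V = 15.
√N = 5.656854
R = 15 / 5.656854 = 2.65

2.65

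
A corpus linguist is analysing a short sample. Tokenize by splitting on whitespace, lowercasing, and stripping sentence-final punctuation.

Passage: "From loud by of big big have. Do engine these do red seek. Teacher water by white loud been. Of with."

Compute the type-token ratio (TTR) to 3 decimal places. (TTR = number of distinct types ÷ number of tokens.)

N = 21 tokens, V = 16 types.
TTR = V / N = 16 / 21 = 0.762

0.762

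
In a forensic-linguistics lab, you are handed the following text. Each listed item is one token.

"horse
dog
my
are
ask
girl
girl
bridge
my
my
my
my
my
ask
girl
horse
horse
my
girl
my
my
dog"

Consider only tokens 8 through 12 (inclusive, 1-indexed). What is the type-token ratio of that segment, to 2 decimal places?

Segment tokens 8–12: bridge, my, my, my, my
Segment N = 5, segment V = 2.
TTR = 2 / 5 = 0.40

0.40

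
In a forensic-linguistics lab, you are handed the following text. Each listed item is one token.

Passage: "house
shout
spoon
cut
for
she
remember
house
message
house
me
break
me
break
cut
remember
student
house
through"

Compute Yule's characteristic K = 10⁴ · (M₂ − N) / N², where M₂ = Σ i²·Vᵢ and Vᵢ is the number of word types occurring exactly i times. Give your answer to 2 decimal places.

Frequencies: house:4, cut:2, remember:2, me:2, break:2, shout:1, spoon:1, for:1, she:1, message:1, student:1, through:1
N = 19. Frequency spectrum: V_1=7, V_2=4, V_4=1
M₂ = 1²·7 + 2²·4 + 4²·1 = 39
K = 10000 × (39 − 19) / 19² = 554.02

554.02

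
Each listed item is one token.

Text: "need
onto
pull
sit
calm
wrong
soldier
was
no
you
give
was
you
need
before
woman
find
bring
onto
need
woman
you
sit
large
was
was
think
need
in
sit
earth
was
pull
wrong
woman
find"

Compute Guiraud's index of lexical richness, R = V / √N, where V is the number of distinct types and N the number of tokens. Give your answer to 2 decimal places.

N = 36, V = 19.
√N = 6.000000
R = 19 / 6.000000 = 3.17

3.17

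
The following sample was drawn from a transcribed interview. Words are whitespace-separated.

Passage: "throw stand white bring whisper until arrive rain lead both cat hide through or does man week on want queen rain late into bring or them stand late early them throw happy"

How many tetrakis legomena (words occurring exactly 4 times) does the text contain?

0

Frequencies: throw:2, stand:2, bring:2, rain:2, or:2, late:2, them:2, white:1, whisper:1, until:1, arrive:1, lead:1, both:1, cat:1, hide:1, through:1, does:1, man:1, week:1, on:1, … (5 more, each freq 1)
Words with frequency 4: (none)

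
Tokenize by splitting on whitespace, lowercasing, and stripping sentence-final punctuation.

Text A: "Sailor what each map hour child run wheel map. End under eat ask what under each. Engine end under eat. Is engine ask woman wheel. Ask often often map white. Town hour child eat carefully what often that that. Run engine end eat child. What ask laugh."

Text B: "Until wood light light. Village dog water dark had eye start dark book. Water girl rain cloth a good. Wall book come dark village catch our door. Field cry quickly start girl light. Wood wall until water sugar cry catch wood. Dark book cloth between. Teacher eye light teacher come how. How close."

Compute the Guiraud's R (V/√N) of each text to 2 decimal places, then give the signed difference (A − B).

A: V=21, N=47, R=3.06
B: V=29, N=53, R=3.98
Difference = 3.06 − 3.98 = -0.92

-0.92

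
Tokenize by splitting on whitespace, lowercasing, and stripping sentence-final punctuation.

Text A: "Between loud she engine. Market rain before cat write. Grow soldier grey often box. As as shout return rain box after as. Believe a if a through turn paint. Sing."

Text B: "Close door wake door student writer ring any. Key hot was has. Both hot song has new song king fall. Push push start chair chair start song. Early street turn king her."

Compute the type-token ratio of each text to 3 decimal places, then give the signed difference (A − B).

TTR(A) = 25/30 = 0.833
TTR(B) = 23/32 = 0.719
Difference = 0.833 − 0.719 = 0.114

0.114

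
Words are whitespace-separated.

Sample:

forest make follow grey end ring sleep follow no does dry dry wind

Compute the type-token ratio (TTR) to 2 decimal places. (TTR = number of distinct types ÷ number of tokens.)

N = 13 tokens, V = 11 types.
TTR = V / N = 11 / 13 = 0.85

0.85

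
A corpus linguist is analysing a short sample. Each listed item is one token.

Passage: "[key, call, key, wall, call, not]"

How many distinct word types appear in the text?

Distinct types: {call, key, not, wall}
V = 4

4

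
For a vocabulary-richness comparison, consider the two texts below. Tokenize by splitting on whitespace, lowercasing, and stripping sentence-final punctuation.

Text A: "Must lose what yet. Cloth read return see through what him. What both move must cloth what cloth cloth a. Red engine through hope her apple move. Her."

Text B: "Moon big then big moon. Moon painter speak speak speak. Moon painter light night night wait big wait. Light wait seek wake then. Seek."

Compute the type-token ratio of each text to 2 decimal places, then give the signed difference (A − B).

TTR(A) = 18/28 = 0.64
TTR(B) = 10/24 = 0.42
Difference = 0.64 − 0.42 = 0.22

0.22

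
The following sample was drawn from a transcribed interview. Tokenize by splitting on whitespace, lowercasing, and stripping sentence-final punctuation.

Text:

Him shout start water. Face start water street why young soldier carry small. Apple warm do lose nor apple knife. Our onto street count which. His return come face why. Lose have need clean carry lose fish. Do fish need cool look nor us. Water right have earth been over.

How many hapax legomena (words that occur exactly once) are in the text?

Frequencies: water:3, lose:3, start:2, face:2, street:2, why:2, carry:2, apple:2, do:2, nor:2, have:2, need:2, fish:2, him:1, shout:1, young:1, soldier:1, small:1, warm:1, knife:1, … (15 more, each freq 1)
Hapax (freq=1): been, clean, come, cool, count, earth, him, his, knife, look, onto, our, over, return, right, shout, small, soldier, us, warm, which, young

22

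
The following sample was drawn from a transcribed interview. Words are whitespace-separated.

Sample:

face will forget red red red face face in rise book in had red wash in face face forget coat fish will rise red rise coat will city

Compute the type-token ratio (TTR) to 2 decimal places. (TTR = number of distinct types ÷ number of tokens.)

0.43

N = 28 tokens, V = 12 types.
TTR = V / N = 12 / 28 = 0.43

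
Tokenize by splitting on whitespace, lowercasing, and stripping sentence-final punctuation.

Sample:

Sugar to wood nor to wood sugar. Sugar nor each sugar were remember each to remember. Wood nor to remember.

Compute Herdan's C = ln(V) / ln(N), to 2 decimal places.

0.65

N = 20, V = 7.
ln(V) = 1.945910, ln(N) = 2.995732
C = 1.945910 / 2.995732 = 0.65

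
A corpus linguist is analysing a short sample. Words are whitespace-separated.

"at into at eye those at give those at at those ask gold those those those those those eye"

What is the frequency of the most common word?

8

Frequencies: those:8, at:5, eye:2, into:1, give:1, ask:1, gold:1
Most common: 'those' with frequency 8.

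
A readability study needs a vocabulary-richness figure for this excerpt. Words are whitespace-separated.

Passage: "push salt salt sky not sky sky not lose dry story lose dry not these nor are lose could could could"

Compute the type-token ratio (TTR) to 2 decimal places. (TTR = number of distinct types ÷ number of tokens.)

0.52

N = 21 tokens, V = 11 types.
TTR = V / N = 11 / 21 = 0.52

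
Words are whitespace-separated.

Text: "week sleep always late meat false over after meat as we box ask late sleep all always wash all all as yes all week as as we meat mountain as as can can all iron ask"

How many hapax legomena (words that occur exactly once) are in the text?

8

Frequencies: as:6, all:5, meat:3, week:2, sleep:2, always:2, late:2, we:2, ask:2, can:2, false:1, over:1, after:1, box:1, wash:1, yes:1, mountain:1, iron:1
Hapax (freq=1): after, box, false, iron, mountain, over, wash, yes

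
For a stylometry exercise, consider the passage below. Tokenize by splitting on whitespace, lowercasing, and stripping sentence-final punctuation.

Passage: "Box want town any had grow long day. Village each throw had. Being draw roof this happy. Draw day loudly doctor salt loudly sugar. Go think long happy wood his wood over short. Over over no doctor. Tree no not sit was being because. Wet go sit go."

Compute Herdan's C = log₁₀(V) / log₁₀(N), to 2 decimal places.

N = 48, V = 33.
log₁₀(V) = 1.518514, log₁₀(N) = 1.681241
C = 1.518514 / 1.681241 = 0.90

0.90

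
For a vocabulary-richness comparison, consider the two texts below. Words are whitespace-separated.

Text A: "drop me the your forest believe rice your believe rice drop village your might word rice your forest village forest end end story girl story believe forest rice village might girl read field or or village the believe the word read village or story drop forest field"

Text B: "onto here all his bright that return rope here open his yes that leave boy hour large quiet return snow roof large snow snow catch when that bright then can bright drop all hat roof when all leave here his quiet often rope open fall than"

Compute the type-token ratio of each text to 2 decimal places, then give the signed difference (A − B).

TTR(A) = 16/47 = 0.34
TTR(B) = 26/46 = 0.57
Difference = 0.34 − 0.57 = -0.23

-0.23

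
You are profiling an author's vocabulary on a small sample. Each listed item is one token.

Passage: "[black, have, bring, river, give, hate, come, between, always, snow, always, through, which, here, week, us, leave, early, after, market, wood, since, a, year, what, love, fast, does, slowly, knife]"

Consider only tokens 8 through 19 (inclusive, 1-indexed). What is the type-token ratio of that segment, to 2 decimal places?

Segment tokens 8–19: between, always, snow, always, through, which, here, week, us, leave, early, after
Segment N = 12, segment V = 11.
TTR = 11 / 12 = 0.92

0.92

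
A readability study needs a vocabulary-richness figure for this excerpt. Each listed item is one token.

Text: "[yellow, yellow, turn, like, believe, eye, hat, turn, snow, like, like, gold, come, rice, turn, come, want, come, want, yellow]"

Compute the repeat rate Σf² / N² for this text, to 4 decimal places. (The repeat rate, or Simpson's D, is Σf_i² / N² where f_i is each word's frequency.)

Frequencies: yellow:3, turn:3, like:3, come:3, want:2, believe:1, eye:1, hat:1, snow:1, gold:1, rice:1
Σf² = 46; N² = 400
Repeat rate = 46 / 400 = 0.1150

0.1150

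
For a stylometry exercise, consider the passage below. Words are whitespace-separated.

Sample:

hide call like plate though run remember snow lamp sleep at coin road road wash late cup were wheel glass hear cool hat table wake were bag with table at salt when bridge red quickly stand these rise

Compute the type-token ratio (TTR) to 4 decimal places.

N = 38 tokens, V = 34 types.
TTR = V / N = 34 / 38 = 0.8947

0.8947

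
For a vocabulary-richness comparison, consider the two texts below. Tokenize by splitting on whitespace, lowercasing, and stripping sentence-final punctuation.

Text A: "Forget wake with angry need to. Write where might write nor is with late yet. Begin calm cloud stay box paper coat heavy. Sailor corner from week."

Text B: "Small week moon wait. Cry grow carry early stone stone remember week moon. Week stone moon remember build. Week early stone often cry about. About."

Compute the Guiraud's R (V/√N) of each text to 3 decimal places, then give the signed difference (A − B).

2.211

A: V=25, N=27, R=4.811
B: V=13, N=25, R=2.600
Difference = 4.811 − 2.600 = 2.211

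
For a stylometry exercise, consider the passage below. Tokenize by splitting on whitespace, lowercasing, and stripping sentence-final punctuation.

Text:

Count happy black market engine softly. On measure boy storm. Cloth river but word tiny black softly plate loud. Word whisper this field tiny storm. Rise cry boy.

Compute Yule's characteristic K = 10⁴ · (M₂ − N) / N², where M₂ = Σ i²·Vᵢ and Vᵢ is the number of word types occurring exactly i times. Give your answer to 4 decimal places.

153.0612

Frequencies: black:2, softly:2, boy:2, storm:2, word:2, tiny:2, count:1, happy:1, market:1, engine:1, on:1, measure:1, cloth:1, river:1, but:1, plate:1, loud:1, whisper:1, this:1, field:1, … (2 more, each freq 1)
N = 28. Frequency spectrum: V_1=16, V_2=6
M₂ = 1²·16 + 2²·6 = 40
K = 10000 × (40 − 28) / 28² = 153.0612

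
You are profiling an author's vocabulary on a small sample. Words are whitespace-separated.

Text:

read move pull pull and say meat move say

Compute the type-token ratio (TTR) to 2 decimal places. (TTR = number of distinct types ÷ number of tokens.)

N = 9 tokens, V = 6 types.
TTR = V / N = 6 / 9 = 0.67

0.67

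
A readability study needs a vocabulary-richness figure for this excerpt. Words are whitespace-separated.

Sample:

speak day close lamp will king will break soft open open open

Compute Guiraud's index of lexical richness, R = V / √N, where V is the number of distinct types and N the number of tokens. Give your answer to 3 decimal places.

2.598

N = 12, V = 9.
√N = 3.464102
R = 9 / 3.464102 = 2.598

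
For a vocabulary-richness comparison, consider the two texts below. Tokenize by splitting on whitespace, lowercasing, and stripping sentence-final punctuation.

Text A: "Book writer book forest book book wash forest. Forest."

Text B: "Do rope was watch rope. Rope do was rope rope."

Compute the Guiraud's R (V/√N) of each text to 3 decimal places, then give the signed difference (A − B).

0.068

A: V=4, N=9, R=1.333
B: V=4, N=10, R=1.265
Difference = 1.333 − 1.265 = 0.068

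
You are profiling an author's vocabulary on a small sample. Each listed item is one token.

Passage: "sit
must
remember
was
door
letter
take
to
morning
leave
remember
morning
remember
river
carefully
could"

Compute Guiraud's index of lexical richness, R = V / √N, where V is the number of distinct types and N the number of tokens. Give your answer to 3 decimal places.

3.250

N = 16, V = 13.
√N = 4.000000
R = 13 / 4.000000 = 3.250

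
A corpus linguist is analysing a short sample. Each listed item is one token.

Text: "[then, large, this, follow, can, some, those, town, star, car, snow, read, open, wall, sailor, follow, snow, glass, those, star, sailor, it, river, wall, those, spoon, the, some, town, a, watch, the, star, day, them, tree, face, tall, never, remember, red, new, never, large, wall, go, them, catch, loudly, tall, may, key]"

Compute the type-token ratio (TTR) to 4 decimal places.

0.6923

N = 52 tokens, V = 36 types.
TTR = V / N = 36 / 52 = 0.6923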